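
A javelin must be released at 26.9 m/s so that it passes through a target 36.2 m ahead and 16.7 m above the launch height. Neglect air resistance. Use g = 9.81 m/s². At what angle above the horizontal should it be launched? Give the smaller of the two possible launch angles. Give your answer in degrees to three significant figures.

42.3°

Trajectory: y = x tanθ − g x² (1 + tan²θ)/(2v₀²). With x = 36.2, y = 16.7, v₀ = 26.9, g = 9.81:
8.883 tan²θ − 36.2 tanθ + (25.58) = 0.
tanθ = [36.2 ± √(36.2² − 4 × 8.883 × (25.58))] / (2 × 8.883) = (36.2 ± 20.04) / 17.77, giving tanθ = 0.9098 or 3.165.
θ = 42.30° or 72.47°; the smaller is 42.30°.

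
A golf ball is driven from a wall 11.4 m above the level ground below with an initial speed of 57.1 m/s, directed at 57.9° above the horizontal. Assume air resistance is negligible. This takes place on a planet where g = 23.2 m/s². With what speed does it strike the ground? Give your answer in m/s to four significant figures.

61.56 m/s

Components: vₓ = 57.10 cos 57.9° = 30.34 m/s, v_y0 = 57.10 sin 57.9° = 48.37 m/s.
With up positive and y = 0 at the ground: y(t) = 11.4 + (48.37) t − 11.60 t². Setting y = 0 and taking the positive root: t = [48.37 + √(48.37² + 2·23.2·11.4)] / 23.2 = (48.37 + 53.56) / 23.2 = 4.394 s.
Vertical velocity at impact: v_y = v_y0 − g t = 48.37 − 23.2 × 4.394 = −53.56 m/s.
Speed: |v| = √(vₓ² + v_y²) = √(30.34² + 53.56²) = 61.56 m/s.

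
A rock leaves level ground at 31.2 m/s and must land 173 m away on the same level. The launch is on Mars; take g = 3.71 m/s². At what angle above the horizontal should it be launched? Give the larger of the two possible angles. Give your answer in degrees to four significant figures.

69.38°

From R = (v₀²/g) sin 2θ: sin 2θ = 3.71 × 173 / 973.44 = 0.6593.
2θ = 41.25° or 180° − 41.25° = 138.8°, so θ = 20.62° or 69.38°.
The larger angle is 69.38°.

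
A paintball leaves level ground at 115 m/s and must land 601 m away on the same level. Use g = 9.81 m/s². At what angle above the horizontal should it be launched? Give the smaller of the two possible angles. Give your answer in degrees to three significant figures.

13.2°

From R = (v₀²/g) sin 2θ: sin 2θ = 9.81 × 601 / 13225 = 0.4458.
2θ = 26.48° or 180° − 26.48° = 153.5°, so θ = 13.24° or 76.76°.
The smaller angle is 13.24°.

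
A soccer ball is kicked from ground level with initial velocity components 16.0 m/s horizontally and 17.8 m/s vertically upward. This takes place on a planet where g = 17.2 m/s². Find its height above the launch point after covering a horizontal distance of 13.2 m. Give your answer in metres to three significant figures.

x = vₓ t ⇒ t = 13.2/16.00 = 0.8250 s.
Height: y = v_y0 t − ½ g t² = 17.80 × 0.8250 − 8.600 × 0.8250² = 14.68 − 5.853 = 8.832 m.

8.83 m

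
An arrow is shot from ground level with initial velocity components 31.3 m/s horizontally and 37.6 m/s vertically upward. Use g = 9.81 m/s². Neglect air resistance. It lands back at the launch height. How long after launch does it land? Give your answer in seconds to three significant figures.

7.67 s

It returns to y = 0 when t = 2 v_y0 / g = 2(37.60)/9.81 = 7.666 s.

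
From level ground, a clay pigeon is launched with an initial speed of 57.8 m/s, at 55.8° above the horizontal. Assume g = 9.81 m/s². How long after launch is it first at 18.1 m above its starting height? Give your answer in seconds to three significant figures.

Components: vₓ = 57.80 cos 55.8° = 32.49 m/s, v_y0 = 57.80 sin 55.8° = 47.81 m/s.
Require v_y0 t − ½ g t² = 18.1, i.e. 4.905 t² − 47.81 t + 18.1 = 0.
Quadratic formula: t = (47.81 ± √1930.2) / 9.81 = (47.81 ± 43.93) / 9.81 → t = 0.3946 s or 9.352 s.
The first (ascending) time is 0.3946 s.

0.395 s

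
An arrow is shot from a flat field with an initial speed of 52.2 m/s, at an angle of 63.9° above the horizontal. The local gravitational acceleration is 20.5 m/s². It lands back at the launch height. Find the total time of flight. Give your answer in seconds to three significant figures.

4.57 s

Horizontal component vₓ = 52.20 cos 63.9° = 22.96 m/s; vertical v_y0 = 52.20 sin 63.9° = 46.88 m/s.
Landing at launch height ⇒ T = 2 v_y0 / g = 2 × 46.88 / 20.5 = 4.573 s.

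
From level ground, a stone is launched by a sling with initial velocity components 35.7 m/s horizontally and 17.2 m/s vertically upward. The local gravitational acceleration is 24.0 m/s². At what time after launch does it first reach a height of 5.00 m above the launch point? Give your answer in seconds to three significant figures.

Set y = v_y0 t − ½ g t² = 5.00: 12.00 t² − 17.20 t + 5.00 = 0.
Quadratic formula: t = (17.20 ± √55.840) / 24.0 = (17.20 ± 7.473) / 24.0 → t = 0.4053 s or 1.028 s.
The first (ascending) time is 0.4053 s.

0.405 s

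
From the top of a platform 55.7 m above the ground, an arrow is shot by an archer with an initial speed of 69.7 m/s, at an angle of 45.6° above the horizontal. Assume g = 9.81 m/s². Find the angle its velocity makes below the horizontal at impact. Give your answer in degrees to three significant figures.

50.8°

Resolve: vₓ = 69.70 cos 45.6° = 48.77 m/s and v_y0 = 69.70 sin 45.6° = 49.80 m/s.
The projectile lands when y = 55.7 + (49.80) t − ½·9.81·t² = 0. Positive root: t = (49.80 + √(49.80² + 2·9.81·55.7)) / 9.81 = (49.80 + 59.77) / 9.81 = 11.17 s.
At impact: v_y = v_y0 − g t = −59.77 m/s; vₓ = 48.77 m/s.
Angle below horizontal: arctan(|v_y|/vₓ) = arctan(59.77/48.77) = 50.79°.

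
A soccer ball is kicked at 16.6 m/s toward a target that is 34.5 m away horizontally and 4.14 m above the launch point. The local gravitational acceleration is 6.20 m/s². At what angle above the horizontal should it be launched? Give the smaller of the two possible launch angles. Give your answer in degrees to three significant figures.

34.8°

Trajectory: y = x tanθ − g x² (1 + tan²θ)/(2v₀²). With x = 34.5, y = 4.14, v₀ = 16.6, g = 6.20:
13.39 tan²θ − 34.5 tanθ + (17.53) = 0.
tanθ = [34.5 ± √(34.5² − 4 × 13.39 × (17.53))] / (2 × 13.39) = (34.5 ± 15.85) / 26.78, giving tanθ = 0.6963 or 1.880.
θ = 34.85° or 61.99°; the smaller is 34.85°.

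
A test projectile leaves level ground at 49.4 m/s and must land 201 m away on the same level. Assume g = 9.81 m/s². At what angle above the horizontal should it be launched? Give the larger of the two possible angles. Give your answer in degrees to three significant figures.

63.0°

Level-ground range R = v₀² sin(2θ)/g ⇒ sin(2θ) = gR/v₀² = 9.81 × 201 / 49.4² = 0.8080.
2θ = 53.90° or 180° − 53.90° = 126.1°, so θ = 26.95° or 63.05°.
The larger angle is 63.05°.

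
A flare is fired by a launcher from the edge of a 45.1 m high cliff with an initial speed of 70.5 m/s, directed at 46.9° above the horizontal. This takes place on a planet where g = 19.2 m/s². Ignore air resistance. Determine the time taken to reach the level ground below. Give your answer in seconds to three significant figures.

6.13 s

vₓ = 70.50 cos 46.9° = 48.17 m/s; v_y0 = 70.50 sin 46.9° = 51.48 m/s.
With up positive and y = 0 at the ground: y(t) = 45.1 + (51.48) t − 9.600 t². Setting y = 0 and taking the positive root: t = [51.48 + √(51.48² + 2·19.2·45.1)] / 19.2 = (51.48 + 66.19) / 19.2 = 6.129 s.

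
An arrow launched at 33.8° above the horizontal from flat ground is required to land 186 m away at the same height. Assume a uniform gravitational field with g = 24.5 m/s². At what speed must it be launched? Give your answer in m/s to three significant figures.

On level ground R = v₀² sin 2θ / g ⇒ v₀ = √(gR / sin 2θ).
v₀ = √(24.5 × 186 / sin 67.60°) = √(4557 / 0.9245) = √4928.9 = 70.21 m/s.

70.2 m/s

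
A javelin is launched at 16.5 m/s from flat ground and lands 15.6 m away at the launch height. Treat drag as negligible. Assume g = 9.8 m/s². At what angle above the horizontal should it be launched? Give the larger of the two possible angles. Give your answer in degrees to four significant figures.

Level-ground range R = v₀² sin(2θ)/g ⇒ sin(2θ) = gR/v₀² = 9.80 × 15.6 / 16.5² = 0.5615.
2θ = 34.16° or 180° − 34.16° = 145.8°, so θ = 17.08° or 72.92°.
The larger angle is 72.92°.

72.92°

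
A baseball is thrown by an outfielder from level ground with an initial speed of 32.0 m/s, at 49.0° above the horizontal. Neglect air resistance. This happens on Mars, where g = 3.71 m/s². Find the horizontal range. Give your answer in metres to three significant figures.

Resolve: vₓ = 32.00 cos 49.0° = 20.99 m/s and v_y0 = 32.00 sin 49.0° = 24.15 m/s.
Flight time T = 2 v_y0 / g = 13.02 s.
Range: R = vₓ T = 20.99 × 13.02 = 273.3 m.

273 m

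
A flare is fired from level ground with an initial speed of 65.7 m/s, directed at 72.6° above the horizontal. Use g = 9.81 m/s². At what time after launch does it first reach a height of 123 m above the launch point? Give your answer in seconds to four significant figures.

Components: vₓ = 65.70 cos 72.6° = 19.65 m/s, v_y0 = 65.70 sin 72.6° = 62.69 m/s.
Set y = v_y0 t − ½ g t² = 123: 4.905 t² − 62.69 t + 123 = 0.
t = [62.69 ± √(62.69² − 2·9.81·123)] / 9.81 = (62.69 ± 38.95) / 9.81, so t = 2.420 s or t = 10.36 s.
The first (ascending) time is 2.420 s.

2.420 s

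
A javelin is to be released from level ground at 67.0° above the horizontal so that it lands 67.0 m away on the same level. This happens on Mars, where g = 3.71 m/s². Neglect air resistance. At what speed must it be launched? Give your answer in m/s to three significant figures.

18.6 m/s

From R = (v₀² / g) sin 2θ: v₀ = √(gR / sin 2θ).
v₀ = √(3.71 × 67.0 / sin 134.0°) = √(248.6 / 0.7193) = √345.55 = 18.59 m/s.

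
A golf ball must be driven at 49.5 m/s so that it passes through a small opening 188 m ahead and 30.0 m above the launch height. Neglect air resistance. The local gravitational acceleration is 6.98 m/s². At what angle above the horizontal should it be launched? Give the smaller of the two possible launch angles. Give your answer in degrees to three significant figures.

Trajectory: y = x tanθ − g x² (1 + tan²θ)/(2v₀²). With x = 188, y = 30.0, v₀ = 49.5, g = 6.98:
50.34 tan²θ − 188 tanθ + (80.34) = 0.
tanθ = [188 ± √(188² − 4 × 50.34 × (80.34))] / (2 × 50.34) = (188 ± 138.4) / 100.7, giving tanθ = 0.4922 or 3.242.
θ = 26.21° or 72.86°; the smaller is 26.21°.

26.2°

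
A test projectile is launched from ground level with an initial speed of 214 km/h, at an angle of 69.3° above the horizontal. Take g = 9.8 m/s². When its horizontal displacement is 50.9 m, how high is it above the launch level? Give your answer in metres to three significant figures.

Convert: 214 km/h = 214/3.6 = 59.44 m/s.
Components: vₓ = 59.44 cos 69.3° = 21.01 m/s, v_y0 = 59.44 sin 69.3° = 55.61 m/s.
At x = 50.9 m, t = x/vₓ = 50.9/21.01 = 2.422 s.
Height: y = v_y0 t − ½ g t² = 55.61 × 2.422 − 4.900 × 2.422² = 134.7 − 28.75 = 105.9 m.

106 m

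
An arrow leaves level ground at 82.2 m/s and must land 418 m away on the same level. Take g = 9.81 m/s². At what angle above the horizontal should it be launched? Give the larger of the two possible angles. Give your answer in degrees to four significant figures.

Level-ground range R = v₀² sin(2θ)/g ⇒ sin(2θ) = gR/v₀² = 9.81 × 418 / 82.2² = 0.6069.
2θ = 37.36° or 180° − 37.36° = 142.6°, so θ = 18.68° or 71.32°.
The larger angle is 71.32°.

71.32°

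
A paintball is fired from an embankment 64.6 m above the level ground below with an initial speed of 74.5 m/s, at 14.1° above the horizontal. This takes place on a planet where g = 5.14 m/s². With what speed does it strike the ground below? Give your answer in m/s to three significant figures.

Horizontal component vₓ = 74.50 cos 14.1° = 72.26 m/s; vertical v_y0 = 74.50 sin 14.1° = 18.15 m/s.
The projectile lands when y = 64.6 + (18.15) t − ½·5.14·t² = 0. Positive root: t = (18.15 + √(18.15² + 2·5.14·64.6)) / 5.14 = (18.15 + 31.52) / 5.14 = 9.663 s.
Vertical velocity at impact: v_y = v_y0 − g t = 18.15 − 5.14 × 9.663 = −31.52 m/s.
Speed: |v| = √(vₓ² + v_y²) = √(72.26² + 31.52²) = 78.83 m/s.

78.8 m/s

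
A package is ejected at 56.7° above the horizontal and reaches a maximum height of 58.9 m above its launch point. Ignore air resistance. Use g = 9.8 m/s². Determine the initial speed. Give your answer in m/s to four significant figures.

At the peak v_y = 0, so v_y0 = √(2gH) = √(2 × 9.80 × 58.9) = 33.98 m/s.
v_y0 = v₀ sin θ ⇒ v₀ = 33.98 / sin 56.7° = 40.65 m/s.

40.65 m/s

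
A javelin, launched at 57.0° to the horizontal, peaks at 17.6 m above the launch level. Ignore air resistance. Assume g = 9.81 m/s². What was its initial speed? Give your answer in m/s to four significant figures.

22.16 m/s

At the peak v_y = 0, so v_y0 = √(2gH) = √(2 × 9.81 × 17.6) = 18.58 m/s.
v_y0 = v₀ sin θ ⇒ v₀ = 18.58 / sin 57.0° = 22.16 m/s.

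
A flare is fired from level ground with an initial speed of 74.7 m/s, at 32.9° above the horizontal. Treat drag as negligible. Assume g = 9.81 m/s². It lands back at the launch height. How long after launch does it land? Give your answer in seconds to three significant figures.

Horizontal component vₓ = 74.70 cos 32.9° = 62.72 m/s; vertical v_y0 = 74.70 sin 32.9° = 40.58 m/s.
Landing at launch height ⇒ T = 2 v_y0 / g = 2 × 40.58 / 9.81 = 8.272 s.

8.27 s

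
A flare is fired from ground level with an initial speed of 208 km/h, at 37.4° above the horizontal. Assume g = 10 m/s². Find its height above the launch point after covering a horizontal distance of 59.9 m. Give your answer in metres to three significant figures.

Convert: 208 km/h = 208/3.6 = 57.78 m/s.
Resolve: vₓ = 57.78 cos 37.4° = 45.90 m/s and v_y0 = 57.78 sin 37.4° = 35.09 m/s.
Time to reach x = 59.9 m: t = x/vₓ = 59.9/45.90 = 1.305 s.
Height: y = v_y0 t − ½ g t² = 35.09 × 1.305 − 5.000 × 1.305² = 45.80 − 8.515 = 37.28 m.

37.3 m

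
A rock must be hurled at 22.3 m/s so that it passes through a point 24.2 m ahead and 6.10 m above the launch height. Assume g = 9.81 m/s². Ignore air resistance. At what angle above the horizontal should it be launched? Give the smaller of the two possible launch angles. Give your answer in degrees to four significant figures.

29.58°

Trajectory: y = x tanθ − g x² (1 + tan²θ)/(2v₀²). With x = 24.2, y = 6.10, v₀ = 22.3, g = 9.81:
5.776 tan²θ − 24.2 tanθ + (11.88) = 0.
tanθ = [24.2 ± √(24.2² − 4 × 5.776 × (11.88))] / (2 × 5.776) = (24.2 ± 17.64) / 11.55, giving tanθ = 0.5677 or 3.622.
θ = 29.58° or 74.56°; the smaller is 29.58°.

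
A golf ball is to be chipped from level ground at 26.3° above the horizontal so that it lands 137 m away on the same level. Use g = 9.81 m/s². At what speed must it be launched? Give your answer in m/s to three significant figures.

Level-ground range: R = v₀² sin(2θ)/g, so v₀ = √(gR / sin 2θ).
v₀ = √(9.81 × 137 / sin 52.60°) = √(1344 / 0.7944) = √1691.8 = 41.13 m/s.

41.1 m/s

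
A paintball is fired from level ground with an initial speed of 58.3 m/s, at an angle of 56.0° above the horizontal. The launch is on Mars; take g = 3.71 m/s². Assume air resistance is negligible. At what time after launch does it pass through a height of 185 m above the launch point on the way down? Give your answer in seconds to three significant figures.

21.4 s

Resolve: vₓ = 58.30 cos 56.0° = 32.60 m/s and v_y0 = 58.30 sin 56.0° = 48.33 m/s.
Set y = v_y0 t − ½ g t² = 185: 1.855 t² − 48.33 t + 185 = 0.
Quadratic formula: t = (48.33 ± √963.37) / 3.71 = (48.33 ± 31.04) / 3.71 → t = 4.662 s or 21.39 s.
The descending-branch root is 21.39 s.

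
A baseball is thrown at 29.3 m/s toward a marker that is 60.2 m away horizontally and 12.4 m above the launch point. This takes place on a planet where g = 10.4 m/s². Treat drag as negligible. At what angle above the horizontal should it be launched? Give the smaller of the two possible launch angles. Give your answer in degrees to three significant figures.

39.0°

Trajectory: y = x tanθ − g x² (1 + tan²θ)/(2v₀²). With x = 60.2, y = 12.4, v₀ = 29.3, g = 10.4:
21.95 tan²θ − 60.2 tanθ + (34.35) = 0.
tanθ = [60.2 ± √(60.2² − 4 × 21.95 × (34.35))] / (2 × 21.95) = (60.2 ± 24.65) / 43.90, giving tanθ = 0.8097 or 1.933.
θ = 39.00° or 62.64°; the smaller is 39.00°.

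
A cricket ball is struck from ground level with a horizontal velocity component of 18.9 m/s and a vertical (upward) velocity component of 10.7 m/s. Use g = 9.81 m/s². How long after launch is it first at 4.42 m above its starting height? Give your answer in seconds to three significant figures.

0.554 s

Require v_y0 t − ½ g t² = 4.42, i.e. 4.905 t² − 10.70 t + 4.42 = 0.
t = [10.70 ± √(10.70² − 2·9.81·4.42)] / 9.81 = (10.70 ± 5.270) / 9.81, so t = 0.5535 s or t = 1.628 s.
The first (ascending) time is 0.5535 s.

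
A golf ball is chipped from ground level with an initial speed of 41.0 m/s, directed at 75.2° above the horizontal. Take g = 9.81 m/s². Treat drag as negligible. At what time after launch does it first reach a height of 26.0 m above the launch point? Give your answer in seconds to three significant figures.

Components: vₓ = 41.00 cos 75.2° = 10.47 m/s, v_y0 = 41.00 sin 75.2° = 39.64 m/s.
Height y(t) = 39.64 t − 4.905 t² = 26.0 gives 4.905 t² − 39.64 t + 26.0 = 0.
Quadratic formula: t = (39.64 ± √1061.2) / 9.81 = (39.64 ± 32.58) / 9.81 → t = 0.7201 s or 7.361 s.
The first (ascending) time is 0.7201 s.

0.720 s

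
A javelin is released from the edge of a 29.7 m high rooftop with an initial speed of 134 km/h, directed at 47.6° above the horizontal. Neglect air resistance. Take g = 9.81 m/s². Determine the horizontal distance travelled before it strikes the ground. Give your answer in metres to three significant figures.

Convert: 134 km/h = 134/3.6 = 37.22 m/s.
Components: vₓ = 37.22 cos 47.6° = 25.10 m/s, v_y0 = 37.22 sin 47.6° = 27.49 m/s.
With up positive and y = 0 at the ground: y(t) = 29.7 + (27.49) t − 4.905 t². Setting y = 0 and taking the positive root: t = [27.49 + √(27.49² + 2·9.81·29.7)] / 9.81 = (27.49 + 36.58) / 9.81 = 6.531 s.
Horizontal distance: R = vₓ t = 25.10 × 6.531 = 163.9 m.

164 m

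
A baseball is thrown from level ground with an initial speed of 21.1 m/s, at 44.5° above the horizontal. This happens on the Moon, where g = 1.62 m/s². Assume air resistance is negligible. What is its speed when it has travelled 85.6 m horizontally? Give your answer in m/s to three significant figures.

16.0 m/s

Components: vₓ = 21.10 cos 44.5° = 15.05 m/s, v_y0 = 21.10 sin 44.5° = 14.79 m/s.
x = vₓ t ⇒ t = 85.6/15.05 = 5.688 s.
Vertical velocity there: v_y = v_y0 − g t = 14.79 − 1.62 × 5.688 = 5.575 m/s.
Speed: √(vₓ² + v_y²) = √(15.05² + 5.575²) = 16.05 m/s.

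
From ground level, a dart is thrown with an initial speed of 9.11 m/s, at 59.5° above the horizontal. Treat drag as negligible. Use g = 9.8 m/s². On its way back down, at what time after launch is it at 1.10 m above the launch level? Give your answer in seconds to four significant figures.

1.447 s

vₓ = 9.110 cos 59.5° = 4.624 m/s; v_y0 = 9.110 sin 59.5° = 7.849 m/s.
Height y(t) = 7.849 t − 4.900 t² = 1.10 gives 4.900 t² − 7.849 t + 1.10 = 0.
t = [7.849 ± √(7.849² − 2·9.80·1.10)] / 9.80 = (7.849 ± 6.329) / 9.80, so t = 0.1552 s or t = 1.447 s.
The descending-branch root is 1.447 s.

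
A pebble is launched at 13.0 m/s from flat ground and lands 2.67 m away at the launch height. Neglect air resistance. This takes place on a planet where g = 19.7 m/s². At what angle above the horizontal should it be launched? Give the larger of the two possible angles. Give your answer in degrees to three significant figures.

R = v₀² sin 2θ / g gives sin 2θ = gR/v₀² = 19.7·2.67/13.0² = 0.3112.
2θ = 18.13° or 180° − 18.13° = 161.9°, so θ = 9.067° or 80.93°.
The larger angle is 80.93°.

80.9°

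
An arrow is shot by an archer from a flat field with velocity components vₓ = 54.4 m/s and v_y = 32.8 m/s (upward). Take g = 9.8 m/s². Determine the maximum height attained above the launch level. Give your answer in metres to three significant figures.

54.9 m

Peak height H = v_y0² / (2g) = 1075.8 / 19.60 = 54.89 m.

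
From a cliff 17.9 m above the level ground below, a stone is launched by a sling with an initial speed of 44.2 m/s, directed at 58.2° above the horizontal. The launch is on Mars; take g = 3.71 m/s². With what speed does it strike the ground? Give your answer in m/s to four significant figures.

45.68 m/s

vₓ = 44.20 cos 58.2° = 23.29 m/s; v_y0 = 44.20 sin 58.2° = 37.57 m/s.
With up positive and y = 0 at the ground: y(t) = 17.9 + (37.57) t − 1.855 t². Setting y = 0 and taking the positive root: t = [37.57 + √(37.57² + 2·3.71·17.9)] / 3.71 = (37.57 + 39.29) / 3.71 = 20.72 s.
Vertical velocity at impact: v_y = v_y0 − g t = 37.57 − 3.71 × 20.72 = −39.29 m/s.
Speed: |v| = √(vₓ² + v_y²) = √(23.29² + 39.29²) = 45.68 m/s.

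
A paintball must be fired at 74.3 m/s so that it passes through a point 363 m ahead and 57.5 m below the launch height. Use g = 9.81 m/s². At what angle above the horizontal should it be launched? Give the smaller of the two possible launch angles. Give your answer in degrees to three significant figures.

9.86°

Trajectory: y = x tanθ − g x² (1 + tan²θ)/(2v₀²). With x = 363, y = −57.5, v₀ = 74.3, g = 9.81:
117.1 tan²θ − 363 tanθ + (59.58) = 0.
tanθ = [363 ± √(363² − 4 × 117.1 × (59.58))] / (2 × 117.1) = (363 ± 322.3) / 234.2, giving tanθ = 0.1739 or 2.927.
θ = 9.864° or 71.14°; the smaller is 9.864°.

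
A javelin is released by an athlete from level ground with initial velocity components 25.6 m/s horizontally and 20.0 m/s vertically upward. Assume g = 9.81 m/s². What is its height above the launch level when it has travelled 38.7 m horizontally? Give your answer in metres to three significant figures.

19.0 m

Time to reach x = 38.7 m: t = x/vₓ = 38.7/25.60 = 1.512 s.
Height: y = v_y0 t − ½ g t² = 20.00 × 1.512 − 4.905 × 1.512² = 30.23 − 11.21 = 19.03 m.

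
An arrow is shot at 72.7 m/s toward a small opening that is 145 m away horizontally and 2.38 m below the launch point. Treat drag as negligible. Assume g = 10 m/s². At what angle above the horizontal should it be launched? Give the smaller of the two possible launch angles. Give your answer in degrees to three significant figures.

7.00°

Trajectory: y = x tanθ − g x² (1 + tan²θ)/(2v₀²). With x = 145, y = −2.38, v₀ = 72.7, g = 10.0:
19.89 tan²θ − 145 tanθ + (17.51) = 0.
tanθ = [145 ± √(145² − 4 × 19.89 × (17.51))] / (2 × 19.89) = (145 ± 140.1) / 39.78, giving tanθ = 0.1228 or 7.167.
θ = 7.003° or 82.06°; the smaller is 7.003°.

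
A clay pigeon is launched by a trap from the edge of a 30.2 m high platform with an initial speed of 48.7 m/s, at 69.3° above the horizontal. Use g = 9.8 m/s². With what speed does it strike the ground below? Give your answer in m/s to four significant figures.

Components: vₓ = 48.70 cos 69.3° = 17.21 m/s, v_y0 = 48.70 sin 69.3° = 45.56 m/s.
With up positive and y = 0 at the ground: y(t) = 30.2 + (45.56) t − 4.900 t². Setting y = 0 and taking the positive root: t = [45.56 + √(45.56² + 2·9.80·30.2)] / 9.80 = (45.56 + 51.65) / 9.80 = 9.919 s.
Vertical velocity at impact: v_y = v_y0 − g t = 45.56 − 9.80 × 9.919 = −51.65 m/s.
Speed: |v| = √(vₓ² + v_y²) = √(17.21² + 51.65²) = 54.44 m/s.

54.44 m/s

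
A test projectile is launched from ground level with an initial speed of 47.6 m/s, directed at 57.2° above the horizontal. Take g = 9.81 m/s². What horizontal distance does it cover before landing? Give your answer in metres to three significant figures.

Components: vₓ = 47.60 cos 57.2° = 25.79 m/s, v_y0 = 47.60 sin 57.2° = 40.01 m/s.
Time aloft: T = 2 v_y0 / g = 2 × 40.01 / 9.81 = 8.157 s.
Horizontal distance R = vₓ T = 25.79 × 8.157 = 210.3 m.

210 m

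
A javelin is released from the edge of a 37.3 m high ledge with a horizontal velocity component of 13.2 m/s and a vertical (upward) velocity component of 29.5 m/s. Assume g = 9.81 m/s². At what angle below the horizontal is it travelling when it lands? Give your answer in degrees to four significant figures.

Vertical motion (up positive, ground at y = 0): 4.905 t² − (29.50) t − 37.3 = 0, so t = (29.50 + √(29.50² + 2·9.81·37.3)) / 9.81 = (29.50 + 40.03) / 9.81 = 7.087 s.
At impact: v_y = v_y0 − g t = −40.03 m/s; vₓ = 13.20 m/s.
Angle below horizontal: arctan(|v_y|/vₓ) = arctan(40.03/13.20) = 71.75°.

71.75°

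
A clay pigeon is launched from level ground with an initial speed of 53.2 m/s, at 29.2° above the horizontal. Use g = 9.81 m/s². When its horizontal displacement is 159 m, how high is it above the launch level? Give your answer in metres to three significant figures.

31.4 m

Resolve: vₓ = 53.20 cos 29.2° = 46.44 m/s and v_y0 = 53.20 sin 29.2° = 25.95 m/s.
Time to reach x = 159 m: t = x/vₓ = 159/46.44 = 3.424 s.
Height: y = v_y0 t − ½ g t² = 25.95 × 3.424 − 4.905 × 3.424² = 88.86 − 57.50 = 31.36 m.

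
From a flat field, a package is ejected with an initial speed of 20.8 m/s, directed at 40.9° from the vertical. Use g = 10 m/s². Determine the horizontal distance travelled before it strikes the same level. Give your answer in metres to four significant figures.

42.82 m

Components: vₓ = 20.80 sin 40.9° = 13.62 m/s, v_y0 = 20.80 cos 40.9° = 15.72 m/s.
Flight time T = 2 v_y0 / g = 3.144 s.
Horizontal distance R = vₓ T = 13.62 × 3.144 = 42.82 m.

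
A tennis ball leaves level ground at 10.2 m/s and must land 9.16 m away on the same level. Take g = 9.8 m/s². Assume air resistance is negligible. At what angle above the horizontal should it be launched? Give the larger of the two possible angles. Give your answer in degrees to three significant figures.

60.2°

Level-ground range R = v₀² sin(2θ)/g ⇒ sin(2θ) = gR/v₀² = 9.80 × 9.16 / 10.2² = 0.8628.
2θ = 59.63° or 180° − 59.63° = 120.4°, so θ = 29.82° or 60.18°.
The larger angle is 60.18°.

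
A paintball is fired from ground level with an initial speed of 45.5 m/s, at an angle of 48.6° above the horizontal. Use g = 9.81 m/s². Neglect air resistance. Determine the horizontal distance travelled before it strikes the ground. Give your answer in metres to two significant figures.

vₓ = 45.50 cos 48.6° = 30.09 m/s; v_y0 = 45.50 sin 48.6° = 34.13 m/s.
Time aloft: T = 2 v_y0 / g = 2 × 34.13 / 9.81 = 6.958 s.
Horizontal distance R = vₓ T = 30.09 × 6.958 = 209.4 m.

210 m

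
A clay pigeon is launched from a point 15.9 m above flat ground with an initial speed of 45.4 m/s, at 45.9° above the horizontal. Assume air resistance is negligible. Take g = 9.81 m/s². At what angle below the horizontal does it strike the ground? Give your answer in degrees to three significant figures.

49.6°

Horizontal component vₓ = 45.40 cos 45.9° = 31.59 m/s; vertical v_y0 = 45.40 sin 45.9° = 32.60 m/s.
The projectile lands when y = 15.9 + (32.60) t − ½·9.81·t² = 0. Positive root: t = (32.60 + √(32.60² + 2·9.81·15.9)) / 9.81 = (32.60 + 37.08) / 9.81 = 7.103 s.
At impact: v_y = v_y0 − g t = −37.08 m/s; vₓ = 31.59 m/s.
Angle below horizontal: arctan(|v_y|/vₓ) = arctan(37.08/31.59) = 49.57°.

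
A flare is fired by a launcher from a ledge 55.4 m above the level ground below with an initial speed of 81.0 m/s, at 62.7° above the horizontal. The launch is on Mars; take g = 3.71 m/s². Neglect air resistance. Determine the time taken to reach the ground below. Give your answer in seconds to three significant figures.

39.6 s

Resolve: vₓ = 81.00 cos 62.7° = 37.15 m/s and v_y0 = 81.00 sin 62.7° = 71.98 m/s.
Vertical motion (up positive, ground at y = 0): 1.855 t² − (71.98) t − 55.4 = 0, so t = (71.98 + √(71.98² + 2·3.71·55.4)) / 3.71 = (71.98 + 74.78) / 3.71 = 39.56 s.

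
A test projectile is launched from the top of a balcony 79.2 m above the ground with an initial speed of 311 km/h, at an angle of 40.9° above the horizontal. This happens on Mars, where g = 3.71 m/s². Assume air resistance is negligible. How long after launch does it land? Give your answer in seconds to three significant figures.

Convert: 311 km/h = 311/3.6 = 86.39 m/s.
Horizontal component vₓ = 86.39 cos 40.9° = 65.30 m/s; vertical v_y0 = 86.39 sin 40.9° = 56.56 m/s.
Vertical motion (up positive, ground at y = 0): 1.855 t² − (56.56) t − 79.2 = 0, so t = (56.56 + √(56.56² + 2·3.71·79.2)) / 3.71 = (56.56 + 61.54) / 3.71 = 31.83 s.

31.8 s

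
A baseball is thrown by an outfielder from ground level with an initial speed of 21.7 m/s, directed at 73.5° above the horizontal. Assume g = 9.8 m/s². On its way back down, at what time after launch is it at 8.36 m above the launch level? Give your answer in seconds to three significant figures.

Resolve: vₓ = 21.70 cos 73.5° = 6.163 m/s and v_y0 = 21.70 sin 73.5° = 20.81 m/s.
Require v_y0 t − ½ g t² = 8.36, i.e. 4.900 t² − 20.81 t + 8.36 = 0.
Quadratic formula: t = (20.81 ± √269.05) / 9.80 = (20.81 ± 16.40) / 9.80 → t = 0.4494 s or 3.797 s.
The descending-branch root is 3.797 s.

3.80 s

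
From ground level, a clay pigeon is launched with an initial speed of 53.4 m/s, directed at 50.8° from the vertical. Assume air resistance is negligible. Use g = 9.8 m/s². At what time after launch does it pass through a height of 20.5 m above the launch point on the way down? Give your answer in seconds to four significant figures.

6.215 s

Resolve: vₓ = 53.40 sin 50.8° = 41.38 m/s and v_y0 = 53.40 cos 50.8° = 33.75 m/s.
Set y = v_y0 t − ½ g t² = 20.5: 4.900 t² − 33.75 t + 20.5 = 0.
t = [33.75 ± √(33.75² − 2·9.80·20.5)] / 9.80 = (33.75 ± 27.15) / 9.80, so t = 0.6732 s or t = 6.215 s.
The descending-branch root is 6.215 s.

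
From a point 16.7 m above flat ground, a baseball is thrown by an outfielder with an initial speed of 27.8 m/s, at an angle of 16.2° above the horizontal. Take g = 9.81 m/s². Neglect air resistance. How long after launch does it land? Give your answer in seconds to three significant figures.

Horizontal component vₓ = 27.80 cos 16.2° = 26.70 m/s; vertical v_y0 = 27.80 sin 16.2° = 7.756 m/s.
With up positive and y = 0 at the ground: y(t) = 16.7 + (7.756) t − 4.905 t². Setting y = 0 and taking the positive root: t = [7.756 + √(7.756² + 2·9.81·16.7)] / 9.81 = (7.756 + 19.69) / 9.81 = 2.798 s.

2.80 s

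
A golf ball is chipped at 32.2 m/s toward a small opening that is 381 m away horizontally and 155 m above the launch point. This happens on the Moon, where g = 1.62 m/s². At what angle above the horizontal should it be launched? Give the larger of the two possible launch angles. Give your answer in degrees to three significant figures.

67.0°

Trajectory: y = x tanθ − g x² (1 + tan²θ)/(2v₀²). With x = 381, y = 155, v₀ = 32.2, g = 1.62:
113.4 tan²θ − 381 tanθ + (268.4) = 0.
tanθ = [381 ± √(381² − 4 × 113.4 × (268.4))] / (2 × 113.4) = (381 ± 153.0) / 226.8, giving tanθ = 1.005 or 2.354.
θ = 45.15° or 66.99°; the larger is 66.99°.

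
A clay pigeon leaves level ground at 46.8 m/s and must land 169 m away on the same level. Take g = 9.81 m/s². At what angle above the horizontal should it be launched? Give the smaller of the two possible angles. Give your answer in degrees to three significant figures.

From R = (v₀²/g) sin 2θ: sin 2θ = 9.81 × 169 / 2190.2 = 0.7569.
2θ = 49.20° or 180° − 49.20° = 130.8°, so θ = 24.60° or 65.40°.
The smaller angle is 24.60°.

24.6°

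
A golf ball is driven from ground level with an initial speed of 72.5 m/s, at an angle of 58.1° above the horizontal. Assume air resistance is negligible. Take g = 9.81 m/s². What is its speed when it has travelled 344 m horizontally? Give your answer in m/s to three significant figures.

46.6 m/s

Resolve: vₓ = 72.50 cos 58.1° = 38.31 m/s and v_y0 = 72.50 sin 58.1° = 61.55 m/s.
x = vₓ t ⇒ t = 344/38.31 = 8.979 s.
Vertical velocity there: v_y = v_y0 − g t = 61.55 − 9.81 × 8.979 = −26.53 m/s.
Speed: √(vₓ² + v_y²) = √(38.31² + 26.53²) = 46.60 m/s.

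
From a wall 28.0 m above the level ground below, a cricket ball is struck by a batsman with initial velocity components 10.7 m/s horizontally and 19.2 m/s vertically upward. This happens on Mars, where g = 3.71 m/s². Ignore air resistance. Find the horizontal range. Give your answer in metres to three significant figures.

125 m

The projectile lands when y = 28.0 + (19.20) t − ½·3.71·t² = 0. Positive root: t = (19.20 + √(19.20² + 2·3.71·28.0)) / 3.71 = (19.20 + 24.01) / 3.71 = 11.65 s.
Horizontal distance: R = vₓ t = 10.70 × 11.65 = 124.6 m.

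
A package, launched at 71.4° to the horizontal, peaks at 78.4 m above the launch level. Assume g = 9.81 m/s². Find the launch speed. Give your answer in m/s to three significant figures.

At the peak v_y = 0, so v_y0 = √(2gH) = √(2 × 9.81 × 78.4) = 39.22 m/s.
v_y0 = v₀ sin θ ⇒ v₀ = 39.22 / sin 71.4° = 41.38 m/s.

41.4 m/s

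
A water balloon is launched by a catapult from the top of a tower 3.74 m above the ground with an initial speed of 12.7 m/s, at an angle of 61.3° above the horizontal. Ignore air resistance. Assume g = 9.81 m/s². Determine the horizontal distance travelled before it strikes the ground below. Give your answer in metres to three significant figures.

15.7 m

Components: vₓ = 12.70 cos 61.3° = 6.099 m/s, v_y0 = 12.70 sin 61.3° = 11.14 m/s.
With up positive and y = 0 at the ground: y(t) = 3.74 + (11.14) t − 4.905 t². Setting y = 0 and taking the positive root: t = [11.14 + √(11.14² + 2·9.81·3.74)] / 9.81 = (11.14 + 14.05) / 9.81 = 2.568 s.
Horizontal distance: R = vₓ t = 6.099 × 2.568 = 15.66 m.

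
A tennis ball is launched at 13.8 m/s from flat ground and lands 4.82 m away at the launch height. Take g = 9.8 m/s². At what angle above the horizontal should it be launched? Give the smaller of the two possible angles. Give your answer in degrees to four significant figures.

7.181°

From R = (v₀²/g) sin 2θ: sin 2θ = 9.80 × 4.82 / 190.44 = 0.2480.
2θ = 14.36° or 180° − 14.36° = 165.6°, so θ = 7.181° or 82.82°.
The smaller angle is 7.181°.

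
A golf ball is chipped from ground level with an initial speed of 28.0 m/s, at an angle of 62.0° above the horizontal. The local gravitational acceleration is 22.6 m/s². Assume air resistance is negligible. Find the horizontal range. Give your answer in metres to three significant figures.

28.8 m

Horizontal component vₓ = 28.00 cos 62.0° = 13.15 m/s; vertical v_y0 = 28.00 sin 62.0° = 24.72 m/s.
Time aloft: T = 2 v_y0 / g = 2 × 24.72 / 22.6 = 2.188 s.
Range: R = vₓ T = 13.15 × 2.188 = 28.76 m.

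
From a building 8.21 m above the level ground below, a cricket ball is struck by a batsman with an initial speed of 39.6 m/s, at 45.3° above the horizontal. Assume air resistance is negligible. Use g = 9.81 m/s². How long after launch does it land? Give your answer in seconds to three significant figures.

6.02 s

Resolve: vₓ = 39.60 cos 45.3° = 27.85 m/s and v_y0 = 39.60 sin 45.3° = 28.15 m/s.
Vertical motion (up positive, ground at y = 0): 4.905 t² − (28.15) t − 8.21 = 0, so t = (28.15 + √(28.15² + 2·9.81·8.21)) / 9.81 = (28.15 + 30.88) / 9.81 = 6.017 s.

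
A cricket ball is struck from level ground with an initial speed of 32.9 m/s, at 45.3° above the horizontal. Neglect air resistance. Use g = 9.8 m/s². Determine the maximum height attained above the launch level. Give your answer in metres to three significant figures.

27.9 m

Horizontal component vₓ = 32.90 cos 45.3° = 23.14 m/s; vertical v_y0 = 32.90 sin 45.3° = 23.39 m/s.
Peak height H = v_y0² / (2g) = 546.87 / 19.60 = 27.90 m.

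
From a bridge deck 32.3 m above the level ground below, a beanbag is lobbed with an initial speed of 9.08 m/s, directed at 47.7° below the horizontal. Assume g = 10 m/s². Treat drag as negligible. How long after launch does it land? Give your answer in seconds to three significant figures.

Horizontal component vₓ = 9.080 cos 47.7° = 6.111 m/s; vertical v_y0 = −6.716 m/s (downward).
The projectile lands when y = 32.3 + (−6.716) t − ½·10.0·t² = 0. Positive root: t = (−6.716 + √(6.716² + 2·10.0·32.3)) / 10.0 = (−6.716 + 26.29) / 10.0 = 1.957 s.

1.96 s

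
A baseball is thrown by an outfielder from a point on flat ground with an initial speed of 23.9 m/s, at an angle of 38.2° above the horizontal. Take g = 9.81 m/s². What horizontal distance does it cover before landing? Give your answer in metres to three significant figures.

Horizontal component vₓ = 23.90 cos 38.2° = 18.78 m/s; vertical v_y0 = 23.90 sin 38.2° = 14.78 m/s.
Flight time T = 2 v_y0 / g = 3.013 s.
Range: R = vₓ T = 18.78 × 3.013 = 56.59 m.

56.6 m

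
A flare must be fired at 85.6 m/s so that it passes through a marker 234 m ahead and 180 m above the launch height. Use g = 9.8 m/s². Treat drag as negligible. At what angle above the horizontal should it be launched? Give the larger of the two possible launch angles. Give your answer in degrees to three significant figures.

Trajectory: y = x tanθ − g x² (1 + tan²θ)/(2v₀²). With x = 234, y = 180, v₀ = 85.6, g = 9.80:
36.62 tan²θ − 234 tanθ + (216.6) = 0.
tanθ = [234 ± √(234² − 4 × 36.62 × (216.6))] / (2 × 36.62) = (234 ± 151.8) / 73.23, giving tanθ = 1.123 or 5.267.
θ = 48.32° or 79.25°; the larger is 79.25°.

79.3°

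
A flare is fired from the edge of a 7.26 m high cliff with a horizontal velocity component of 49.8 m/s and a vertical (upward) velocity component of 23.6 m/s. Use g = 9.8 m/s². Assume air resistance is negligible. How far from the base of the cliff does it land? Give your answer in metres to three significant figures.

With up positive and y = 0 at the ground: y(t) = 7.26 + (23.60) t − 4.900 t². Setting y = 0 and taking the positive root: t = [23.60 + √(23.60² + 2·9.80·7.26)] / 9.80 = (23.60 + 26.44) / 9.80 = 5.106 s.
Horizontal distance: R = vₓ t = 49.80 × 5.106 = 254.3 m.

254 m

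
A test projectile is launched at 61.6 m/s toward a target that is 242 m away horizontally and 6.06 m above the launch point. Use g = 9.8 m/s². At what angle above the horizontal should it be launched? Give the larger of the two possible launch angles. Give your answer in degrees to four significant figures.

Trajectory: y = x tanθ − g x² (1 + tan²θ)/(2v₀²). With x = 242, y = 6.06, v₀ = 61.6, g = 9.80:
75.62 tan²θ − 242 tanθ + (81.68) = 0.
tanθ = [242 ± √(242² − 4 × 75.62 × (81.68))] / (2 × 75.62) = (242 ± 184.0) / 151.2, giving tanθ = 0.3835 or 2.816.
θ = 20.98° or 70.45°; the larger is 70.45°.

70.45°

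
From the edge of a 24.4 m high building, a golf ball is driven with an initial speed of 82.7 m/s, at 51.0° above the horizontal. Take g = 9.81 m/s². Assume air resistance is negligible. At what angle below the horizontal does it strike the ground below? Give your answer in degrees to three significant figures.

52.5°

Horizontal component vₓ = 82.70 cos 51.0° = 52.04 m/s; vertical v_y0 = 82.70 sin 51.0° = 64.27 m/s.
The projectile lands when y = 24.4 + (64.27) t − ½·9.81·t² = 0. Positive root: t = (64.27 + √(64.27² + 2·9.81·24.4)) / 9.81 = (64.27 + 67.89) / 9.81 = 13.47 s.
At impact: v_y = v_y0 − g t = −67.89 m/s; vₓ = 52.04 m/s.
Angle below horizontal: arctan(|v_y|/vₓ) = arctan(67.89/52.04) = 52.53°.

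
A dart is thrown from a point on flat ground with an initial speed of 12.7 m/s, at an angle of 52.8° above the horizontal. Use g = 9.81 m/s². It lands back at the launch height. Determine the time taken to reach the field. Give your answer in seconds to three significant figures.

vₓ = 12.70 cos 52.8° = 7.678 m/s; v_y0 = 12.70 sin 52.8° = 10.12 m/s.
Landing at launch height ⇒ T = 2 v_y0 / g = 2 × 10.12 / 9.81 = 2.062 s.

2.06 s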